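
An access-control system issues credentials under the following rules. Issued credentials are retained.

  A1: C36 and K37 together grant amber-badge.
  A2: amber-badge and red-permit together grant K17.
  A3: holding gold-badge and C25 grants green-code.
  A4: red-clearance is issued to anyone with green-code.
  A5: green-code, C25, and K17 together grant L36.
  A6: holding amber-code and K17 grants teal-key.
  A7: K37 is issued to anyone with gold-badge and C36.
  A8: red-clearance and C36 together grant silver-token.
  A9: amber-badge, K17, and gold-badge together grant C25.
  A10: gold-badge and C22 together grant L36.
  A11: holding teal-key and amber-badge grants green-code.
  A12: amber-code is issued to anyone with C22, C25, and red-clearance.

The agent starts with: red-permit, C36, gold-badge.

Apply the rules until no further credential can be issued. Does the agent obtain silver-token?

Yes

Holding gold-badge and C36 grants K37 (A7).
Holding C36 and K37 grants amber-badge (A1).
Holding amber-badge and red-permit grants K17 (A2).
Holding amber-badge, K17, and gold-badge grants C25 (A9).
Holding gold-badge and C25 grants green-code (A3).
Holding green-code grants red-clearance (A4).
Holding red-clearance and C36 grants silver-token (A8).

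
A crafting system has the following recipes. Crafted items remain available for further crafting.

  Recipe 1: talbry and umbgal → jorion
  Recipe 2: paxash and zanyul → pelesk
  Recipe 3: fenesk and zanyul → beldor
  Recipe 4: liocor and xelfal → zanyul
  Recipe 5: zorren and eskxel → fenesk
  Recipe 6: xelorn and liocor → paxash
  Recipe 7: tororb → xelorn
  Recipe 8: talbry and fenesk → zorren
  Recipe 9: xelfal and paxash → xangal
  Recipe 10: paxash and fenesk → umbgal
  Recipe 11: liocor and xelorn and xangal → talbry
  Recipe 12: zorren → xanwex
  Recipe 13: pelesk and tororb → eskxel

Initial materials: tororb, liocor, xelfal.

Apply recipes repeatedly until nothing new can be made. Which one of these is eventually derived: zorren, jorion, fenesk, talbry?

talbry

Using Recipe 7, tororb makes xelorn.
xelorn and liocor → paxash (Recipe 6).
xelfal and paxash → xangal (Recipe 9).
Using Recipe 11, liocor, xelorn, and xangal make talbry.
jorion would need talbry and umbgal (Recipe 1), but umbgal is never obtained. fenesk would need zorren and eskxel (Recipe 5), but zorren is never obtained. zorren would need talbry and fenesk (Recipe 8), but fenesk is never obtained.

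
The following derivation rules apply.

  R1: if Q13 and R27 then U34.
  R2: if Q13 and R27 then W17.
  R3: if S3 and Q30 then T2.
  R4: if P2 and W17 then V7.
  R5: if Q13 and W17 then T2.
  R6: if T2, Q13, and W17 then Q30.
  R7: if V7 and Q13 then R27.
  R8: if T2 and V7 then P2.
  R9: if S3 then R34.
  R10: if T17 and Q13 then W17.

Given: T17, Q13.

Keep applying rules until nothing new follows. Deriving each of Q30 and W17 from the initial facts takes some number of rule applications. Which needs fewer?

W17: From T17 and Q13, R10 gives W17. [1 rule application]
Q30: From T17 and Q13, R10 gives W17. From Q13 and W17, R5 gives T2. T2, Q13, and W17 hold, so Q30 follows (R6). [3 rule applications]
W17 needs fewer.

W17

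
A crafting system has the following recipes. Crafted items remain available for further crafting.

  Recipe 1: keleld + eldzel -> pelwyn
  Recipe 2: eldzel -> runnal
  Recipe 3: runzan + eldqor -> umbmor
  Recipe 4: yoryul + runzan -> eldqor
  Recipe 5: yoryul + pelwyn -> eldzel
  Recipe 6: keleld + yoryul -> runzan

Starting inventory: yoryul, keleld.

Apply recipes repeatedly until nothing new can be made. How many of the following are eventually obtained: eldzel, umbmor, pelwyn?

1

keleld + yoryul -> runzan (Recipe 6).
yoryul + runzan -> eldqor (Recipe 4).
runzan + eldqor -> umbmor (Recipe 3).
eldzel would need yoryul and pelwyn (Recipe 5), but pelwyn is never obtained.
umbmor: reached.
pelwyn would need keleld and eldzel (Recipe 1), but eldzel is never obtained.
Reached: umbmor — 1 of the 3.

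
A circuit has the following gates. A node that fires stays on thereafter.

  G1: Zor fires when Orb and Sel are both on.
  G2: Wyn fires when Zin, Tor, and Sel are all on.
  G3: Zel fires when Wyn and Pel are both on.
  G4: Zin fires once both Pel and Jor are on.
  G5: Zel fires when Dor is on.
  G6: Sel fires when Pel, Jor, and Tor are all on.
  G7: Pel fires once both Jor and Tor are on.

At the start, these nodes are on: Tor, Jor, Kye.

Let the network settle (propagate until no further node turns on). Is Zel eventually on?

G7: Jor and Tor on → Pel on.
G6: Pel, Jor, and Tor on → Sel on.
G4: Pel and Jor on → Zin on.
Zin, Tor, and Sel are on, so Wyn fires (G2).
G3: Wyn and Pel on → Zel on.

Yes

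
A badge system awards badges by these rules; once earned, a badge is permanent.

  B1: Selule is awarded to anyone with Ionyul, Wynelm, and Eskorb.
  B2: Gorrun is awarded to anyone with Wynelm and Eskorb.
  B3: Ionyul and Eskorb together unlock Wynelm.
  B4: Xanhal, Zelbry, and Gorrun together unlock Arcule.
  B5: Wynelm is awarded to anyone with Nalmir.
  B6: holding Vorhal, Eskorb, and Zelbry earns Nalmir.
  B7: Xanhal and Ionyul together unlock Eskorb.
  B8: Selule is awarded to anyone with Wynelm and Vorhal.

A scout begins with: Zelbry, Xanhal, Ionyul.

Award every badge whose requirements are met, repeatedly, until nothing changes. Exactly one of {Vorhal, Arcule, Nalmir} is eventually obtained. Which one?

With Xanhal and Ionyul, Eskorb is earned (B7).
With Ionyul and Eskorb, Wynelm is earned (B3).
With Wynelm and Eskorb, Gorrun is earned (B2).
With Xanhal, Zelbry, and Gorrun, Arcule is earned (B4).
No rule produces Vorhal, and it is not given. Nalmir would need Vorhal, Eskorb, and Zelbry (B6), but Vorhal is never earned.

Arcule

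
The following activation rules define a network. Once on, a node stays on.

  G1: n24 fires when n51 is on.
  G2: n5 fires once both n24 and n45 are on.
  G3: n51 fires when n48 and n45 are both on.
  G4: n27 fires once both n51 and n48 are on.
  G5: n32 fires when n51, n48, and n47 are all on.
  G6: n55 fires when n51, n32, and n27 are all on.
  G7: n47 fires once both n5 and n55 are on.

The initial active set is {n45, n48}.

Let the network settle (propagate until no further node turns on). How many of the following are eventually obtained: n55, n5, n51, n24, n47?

n48 and n45 are on, so n51 fires (G3).
G1: n51 on → n24 on.
n24 and n45 are on, so n5 fires (G2).
n55 would need n51, n32, and n27 (G6), but n32 never turns on.
n5: reached.
n51: reached.
n24: reached.
n47 would need n5 and n55 (G7), but n55 never turns on.
Reached: n5, n51, and n24 — 3 of the 5.

3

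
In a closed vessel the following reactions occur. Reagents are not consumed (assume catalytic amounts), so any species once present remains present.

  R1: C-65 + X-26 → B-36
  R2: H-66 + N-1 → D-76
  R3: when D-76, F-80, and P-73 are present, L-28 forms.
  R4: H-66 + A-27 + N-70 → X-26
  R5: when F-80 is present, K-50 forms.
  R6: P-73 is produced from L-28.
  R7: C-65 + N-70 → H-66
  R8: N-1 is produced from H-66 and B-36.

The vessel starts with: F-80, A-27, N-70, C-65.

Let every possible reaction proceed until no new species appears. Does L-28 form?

No

L-28 would need D-76, F-80, and P-73 (R3), but P-73 never forms.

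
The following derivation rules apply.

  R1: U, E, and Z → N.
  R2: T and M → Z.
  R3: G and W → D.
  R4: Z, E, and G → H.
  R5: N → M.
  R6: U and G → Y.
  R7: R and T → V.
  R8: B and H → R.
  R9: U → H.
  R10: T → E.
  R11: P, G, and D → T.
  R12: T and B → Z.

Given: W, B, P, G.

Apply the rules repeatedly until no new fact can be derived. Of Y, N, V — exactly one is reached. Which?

V

G and W hold, so D follows (R3).
P, G, and D hold, so T follows (R11).
T holds, so E follows (R10).
From T and B, R12 gives Z.
Z, E, and G hold, so H follows (R4).
B and H hold, so R follows (R8).
R and T hold, so V follows (R7).
Y would need U and G (R6), but U is never established. N would need U, E, and Z (R1), but U is never established.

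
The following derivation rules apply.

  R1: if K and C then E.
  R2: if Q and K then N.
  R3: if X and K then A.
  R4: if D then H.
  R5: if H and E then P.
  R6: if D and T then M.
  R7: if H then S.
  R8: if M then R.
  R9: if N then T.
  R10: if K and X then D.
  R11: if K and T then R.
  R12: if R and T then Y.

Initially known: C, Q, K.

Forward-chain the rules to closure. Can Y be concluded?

Yes

From Q and K, R2 gives N.
N holds, so T follows (R9).
From K and T, R11 gives R.
R and T hold, so Y follows (R12).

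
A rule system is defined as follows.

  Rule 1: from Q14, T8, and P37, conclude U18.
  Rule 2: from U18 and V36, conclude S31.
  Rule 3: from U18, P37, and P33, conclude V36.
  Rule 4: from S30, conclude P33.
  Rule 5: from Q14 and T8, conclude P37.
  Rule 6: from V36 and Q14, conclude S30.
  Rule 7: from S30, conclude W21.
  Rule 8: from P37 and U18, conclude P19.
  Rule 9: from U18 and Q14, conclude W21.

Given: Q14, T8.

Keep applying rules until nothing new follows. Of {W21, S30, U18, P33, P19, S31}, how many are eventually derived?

Q14 and T8 hold, so P37 follows (Rule 5).
From Q14, T8, and P37, Rule 1 gives U18.
P37 and U18 hold, so P19 follows (Rule 8).
From U18 and Q14, Rule 9 gives W21.
W21: reached.
S30 would need V36 and Q14 (Rule 6), but V36 is never established.
U18: reached.
P33 would need S30 (Rule 4), but S30 is never established.
P19: reached.
S31 would need U18 and V36 (Rule 2), but V36 is never established.
Reached: W21, U18, and P19 — 3 of the 6.

3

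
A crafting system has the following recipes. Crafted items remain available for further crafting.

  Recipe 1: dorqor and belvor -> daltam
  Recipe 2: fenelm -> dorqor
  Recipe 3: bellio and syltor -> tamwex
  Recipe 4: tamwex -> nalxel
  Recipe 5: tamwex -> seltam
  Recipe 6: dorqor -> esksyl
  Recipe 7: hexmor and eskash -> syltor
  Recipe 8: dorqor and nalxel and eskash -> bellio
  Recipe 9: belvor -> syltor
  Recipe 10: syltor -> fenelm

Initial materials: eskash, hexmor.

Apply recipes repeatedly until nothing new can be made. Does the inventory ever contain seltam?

seltam would need tamwex (Recipe 5), but tamwex is never obtained.

No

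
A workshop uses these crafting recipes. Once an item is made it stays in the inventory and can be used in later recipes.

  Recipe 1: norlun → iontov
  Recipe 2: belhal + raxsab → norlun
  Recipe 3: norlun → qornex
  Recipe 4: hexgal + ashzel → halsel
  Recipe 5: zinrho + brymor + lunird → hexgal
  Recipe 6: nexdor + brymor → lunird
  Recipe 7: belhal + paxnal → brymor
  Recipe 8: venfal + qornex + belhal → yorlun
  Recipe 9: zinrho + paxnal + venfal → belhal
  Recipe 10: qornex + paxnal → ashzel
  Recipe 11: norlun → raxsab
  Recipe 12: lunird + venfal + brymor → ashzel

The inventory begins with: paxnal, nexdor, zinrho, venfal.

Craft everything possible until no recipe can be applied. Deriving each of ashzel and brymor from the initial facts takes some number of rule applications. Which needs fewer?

brymor

brymor: zinrho + paxnal + venfal → belhal (Recipe 9). Using Recipe 7, belhal and paxnal make brymor. [2 rule applications]
ashzel: Using Recipe 9, zinrho, paxnal, and venfal make belhal. Using Recipe 7, belhal and paxnal make brymor. Using Recipe 6, nexdor and brymor make lunird. Using Recipe 12, lunird, venfal, and brymor make ashzel. [4 rule applications]
brymor needs fewer.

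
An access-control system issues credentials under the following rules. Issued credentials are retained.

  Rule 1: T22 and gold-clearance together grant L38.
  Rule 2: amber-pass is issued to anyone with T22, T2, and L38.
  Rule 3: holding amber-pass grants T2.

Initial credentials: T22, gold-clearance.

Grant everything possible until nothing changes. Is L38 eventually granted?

Holding T22 and gold-clearance grants L38 (Rule 1).

Yes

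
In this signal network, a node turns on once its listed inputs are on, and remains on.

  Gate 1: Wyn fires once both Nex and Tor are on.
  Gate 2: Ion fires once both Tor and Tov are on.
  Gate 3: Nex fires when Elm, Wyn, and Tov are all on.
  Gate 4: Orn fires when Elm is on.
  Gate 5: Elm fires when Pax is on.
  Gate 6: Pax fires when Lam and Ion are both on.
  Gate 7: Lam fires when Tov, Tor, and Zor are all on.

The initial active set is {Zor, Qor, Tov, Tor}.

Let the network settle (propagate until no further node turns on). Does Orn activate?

Tov, Tor, and Zor are on, so Lam fires (Gate 7).
Tor and Tov are on, so Ion fires (Gate 2).
Gate 6: Lam and Ion on → Pax on.
Pax is on, so Elm fires (Gate 5).
Gate 4: Elm on → Orn on.

Yes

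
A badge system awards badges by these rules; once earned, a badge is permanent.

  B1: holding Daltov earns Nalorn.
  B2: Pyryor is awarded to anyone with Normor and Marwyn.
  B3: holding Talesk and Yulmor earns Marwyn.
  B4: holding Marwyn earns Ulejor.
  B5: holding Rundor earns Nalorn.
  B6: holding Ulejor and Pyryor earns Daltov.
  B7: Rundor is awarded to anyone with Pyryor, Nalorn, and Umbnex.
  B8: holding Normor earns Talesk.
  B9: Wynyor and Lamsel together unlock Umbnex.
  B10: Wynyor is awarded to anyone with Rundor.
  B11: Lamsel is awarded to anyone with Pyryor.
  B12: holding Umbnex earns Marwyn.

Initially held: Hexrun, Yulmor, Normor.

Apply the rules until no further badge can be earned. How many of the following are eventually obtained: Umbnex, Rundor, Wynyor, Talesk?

1

With Normor, Talesk is earned (B8).
Umbnex would need Wynyor and Lamsel (B9), but Wynyor is never earned.
Rundor would need Pyryor, Nalorn, and Umbnex (B7), but Umbnex is never earned.
Wynyor would need Rundor (B10), but Rundor is never earned.
Talesk: reached.
Reached: Talesk — 1 of the 4.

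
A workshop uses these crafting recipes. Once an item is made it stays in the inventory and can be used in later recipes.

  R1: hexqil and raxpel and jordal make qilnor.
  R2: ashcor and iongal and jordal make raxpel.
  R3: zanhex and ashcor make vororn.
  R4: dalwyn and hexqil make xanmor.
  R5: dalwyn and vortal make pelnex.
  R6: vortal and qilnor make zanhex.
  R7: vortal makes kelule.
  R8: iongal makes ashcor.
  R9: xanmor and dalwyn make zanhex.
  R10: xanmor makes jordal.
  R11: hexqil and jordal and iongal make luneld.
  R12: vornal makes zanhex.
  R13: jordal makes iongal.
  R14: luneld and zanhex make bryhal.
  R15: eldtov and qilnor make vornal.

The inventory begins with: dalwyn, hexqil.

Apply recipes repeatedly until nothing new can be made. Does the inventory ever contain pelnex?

No

pelnex would need dalwyn and vortal (R5), but vortal is never obtained.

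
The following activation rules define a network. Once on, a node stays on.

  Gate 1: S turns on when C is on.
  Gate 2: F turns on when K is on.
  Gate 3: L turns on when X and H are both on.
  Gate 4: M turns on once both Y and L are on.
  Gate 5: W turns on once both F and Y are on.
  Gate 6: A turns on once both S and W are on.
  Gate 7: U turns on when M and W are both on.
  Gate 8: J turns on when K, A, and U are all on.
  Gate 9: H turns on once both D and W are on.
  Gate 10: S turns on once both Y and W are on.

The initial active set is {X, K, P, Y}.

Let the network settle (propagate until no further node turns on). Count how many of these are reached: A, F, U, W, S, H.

K is on, so F turns on (Gate 2).
Gate 5: F and Y on → W on.
Y and W are on, so S turns on (Gate 10).
S and W are on, so A turns on (Gate 6).
A: reached.
F: reached.
U would need M and W (Gate 7), but M never turns on.
W: reached.
S: reached.
H would need D and W (Gate 9), but D never turns on.
Reached: A, F, W, and S — 4 of the 6.

4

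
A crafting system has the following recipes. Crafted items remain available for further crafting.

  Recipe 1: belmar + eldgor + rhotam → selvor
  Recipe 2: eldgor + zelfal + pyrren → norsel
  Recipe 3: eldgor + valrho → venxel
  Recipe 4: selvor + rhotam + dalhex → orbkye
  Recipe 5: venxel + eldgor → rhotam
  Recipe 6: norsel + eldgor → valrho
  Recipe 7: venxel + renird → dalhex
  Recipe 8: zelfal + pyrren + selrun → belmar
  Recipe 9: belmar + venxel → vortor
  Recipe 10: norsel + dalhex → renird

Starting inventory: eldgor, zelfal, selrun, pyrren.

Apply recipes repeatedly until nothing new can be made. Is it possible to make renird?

No

renird would need norsel and dalhex (Recipe 10), but dalhex is never obtained.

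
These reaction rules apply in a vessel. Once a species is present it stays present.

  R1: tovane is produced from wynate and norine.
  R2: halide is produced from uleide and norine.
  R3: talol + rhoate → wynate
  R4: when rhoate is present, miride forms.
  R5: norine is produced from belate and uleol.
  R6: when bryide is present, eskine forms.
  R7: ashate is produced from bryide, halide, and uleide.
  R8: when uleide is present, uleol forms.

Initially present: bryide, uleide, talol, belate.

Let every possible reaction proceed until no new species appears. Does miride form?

No

miride would need rhoate (R4), but rhoate never forms.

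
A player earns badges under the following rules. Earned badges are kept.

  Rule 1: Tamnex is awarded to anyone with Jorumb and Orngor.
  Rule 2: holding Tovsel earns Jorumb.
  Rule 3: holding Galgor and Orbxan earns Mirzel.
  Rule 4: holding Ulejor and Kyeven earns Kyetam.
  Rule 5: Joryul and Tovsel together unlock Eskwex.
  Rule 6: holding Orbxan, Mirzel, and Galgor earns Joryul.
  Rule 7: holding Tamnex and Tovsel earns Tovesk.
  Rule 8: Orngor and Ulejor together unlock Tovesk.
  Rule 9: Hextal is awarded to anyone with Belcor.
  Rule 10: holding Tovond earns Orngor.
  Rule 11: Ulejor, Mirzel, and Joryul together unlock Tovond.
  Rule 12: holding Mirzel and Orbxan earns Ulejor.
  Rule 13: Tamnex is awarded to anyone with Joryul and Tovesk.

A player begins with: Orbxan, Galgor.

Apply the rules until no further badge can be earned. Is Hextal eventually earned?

Hextal would need Belcor (Rule 9), but Belcor is never earned.

No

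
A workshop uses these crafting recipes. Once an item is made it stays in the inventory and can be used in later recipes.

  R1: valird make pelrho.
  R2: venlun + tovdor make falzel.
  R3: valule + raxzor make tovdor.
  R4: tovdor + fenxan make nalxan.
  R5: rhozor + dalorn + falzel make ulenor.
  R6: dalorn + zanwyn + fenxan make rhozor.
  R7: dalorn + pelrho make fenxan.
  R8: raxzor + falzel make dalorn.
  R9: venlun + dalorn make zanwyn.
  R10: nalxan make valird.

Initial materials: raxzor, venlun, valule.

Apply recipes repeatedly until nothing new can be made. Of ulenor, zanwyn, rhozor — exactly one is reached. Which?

Using R3, valule and raxzor make tovdor.
venlun + tovdor → falzel (R2).
raxzor + falzel → dalorn (R8).
venlun + dalorn → zanwyn (R9).
ulenor would need rhozor, dalorn, and falzel (R5), but rhozor is never obtained. rhozor would need dalorn, zanwyn, and fenxan (R6), but fenxan is never obtained.

zanwyn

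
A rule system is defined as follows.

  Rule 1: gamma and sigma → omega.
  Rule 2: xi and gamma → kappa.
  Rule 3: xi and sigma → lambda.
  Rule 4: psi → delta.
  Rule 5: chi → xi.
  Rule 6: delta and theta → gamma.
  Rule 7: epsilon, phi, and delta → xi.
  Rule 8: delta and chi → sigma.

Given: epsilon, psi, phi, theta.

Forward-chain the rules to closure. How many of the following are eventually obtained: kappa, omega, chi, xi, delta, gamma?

4

psi holds, so delta follows (Rule 4).
From delta and theta, Rule 6 gives gamma.
From epsilon, phi, and delta, Rule 7 gives xi.
From xi and gamma, Rule 2 gives kappa.
kappa: reached.
omega would need gamma and sigma (Rule 1), but sigma is never established.
No rule produces chi, and it is not given.
xi: reached.
delta: reached.
gamma: reached.
Reached: kappa, xi, delta, and gamma — 4 of the 6.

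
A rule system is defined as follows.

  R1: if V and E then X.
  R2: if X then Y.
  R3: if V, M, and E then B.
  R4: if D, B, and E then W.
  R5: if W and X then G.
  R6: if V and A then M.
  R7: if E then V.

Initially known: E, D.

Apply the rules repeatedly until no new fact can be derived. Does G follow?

No

G would need W and X (R5), but W is never established.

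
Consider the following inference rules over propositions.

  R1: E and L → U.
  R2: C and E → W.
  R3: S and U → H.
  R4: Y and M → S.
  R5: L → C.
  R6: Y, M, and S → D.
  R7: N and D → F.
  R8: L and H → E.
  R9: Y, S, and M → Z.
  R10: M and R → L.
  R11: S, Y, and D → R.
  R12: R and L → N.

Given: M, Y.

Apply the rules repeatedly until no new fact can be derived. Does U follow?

U would need E and L (R1), but E is never established.

No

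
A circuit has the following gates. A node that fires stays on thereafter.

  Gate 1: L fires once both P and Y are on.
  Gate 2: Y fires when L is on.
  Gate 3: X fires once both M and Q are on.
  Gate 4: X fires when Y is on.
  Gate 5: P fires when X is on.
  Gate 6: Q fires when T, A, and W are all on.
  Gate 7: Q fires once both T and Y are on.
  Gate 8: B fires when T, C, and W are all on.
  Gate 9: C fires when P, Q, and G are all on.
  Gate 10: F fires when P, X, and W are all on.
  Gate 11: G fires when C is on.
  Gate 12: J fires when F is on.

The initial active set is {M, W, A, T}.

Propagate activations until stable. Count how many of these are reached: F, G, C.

1

T, A, and W are on, so Q fires (Gate 6).
Gate 3: M and Q on → X on.
Gate 5: X on → P on.
Gate 10: P, X, and W on → F on.
F: reached.
G would need C (Gate 11), but C never turns on.
C would need P, Q, and G (Gate 9), but G never turns on.
Reached: F — 1 of the 3.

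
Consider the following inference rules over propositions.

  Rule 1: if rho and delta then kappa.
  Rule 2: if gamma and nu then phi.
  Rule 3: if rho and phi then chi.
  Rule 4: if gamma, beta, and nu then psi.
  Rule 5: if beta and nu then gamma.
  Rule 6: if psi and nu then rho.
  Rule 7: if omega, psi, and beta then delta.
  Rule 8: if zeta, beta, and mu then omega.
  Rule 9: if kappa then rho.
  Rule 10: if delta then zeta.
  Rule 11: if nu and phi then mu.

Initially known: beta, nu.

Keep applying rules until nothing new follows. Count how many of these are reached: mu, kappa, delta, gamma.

From beta and nu, Rule 5 gives gamma.
gamma and nu hold, so phi follows (Rule 2).
nu and phi hold, so mu follows (Rule 11).
mu: reached.
kappa would need rho and delta (Rule 1), but delta is never established.
delta would need omega, psi, and beta (Rule 7), but omega is never established.
gamma: reached.
Reached: mu and gamma — 2 of the 4.

2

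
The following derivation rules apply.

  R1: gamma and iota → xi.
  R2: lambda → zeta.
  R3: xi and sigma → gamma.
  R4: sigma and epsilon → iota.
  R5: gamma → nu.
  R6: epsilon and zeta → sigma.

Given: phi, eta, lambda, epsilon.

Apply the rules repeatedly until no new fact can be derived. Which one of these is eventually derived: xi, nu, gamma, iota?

iota

lambda holds, so zeta follows (R2).
From epsilon and zeta, R6 gives sigma.
sigma and epsilon hold, so iota follows (R4).
gamma would need xi and sigma (R3), but xi is never established. xi would need gamma and iota (R1), but gamma is never established. nu would need gamma (R5), but gamma is never established.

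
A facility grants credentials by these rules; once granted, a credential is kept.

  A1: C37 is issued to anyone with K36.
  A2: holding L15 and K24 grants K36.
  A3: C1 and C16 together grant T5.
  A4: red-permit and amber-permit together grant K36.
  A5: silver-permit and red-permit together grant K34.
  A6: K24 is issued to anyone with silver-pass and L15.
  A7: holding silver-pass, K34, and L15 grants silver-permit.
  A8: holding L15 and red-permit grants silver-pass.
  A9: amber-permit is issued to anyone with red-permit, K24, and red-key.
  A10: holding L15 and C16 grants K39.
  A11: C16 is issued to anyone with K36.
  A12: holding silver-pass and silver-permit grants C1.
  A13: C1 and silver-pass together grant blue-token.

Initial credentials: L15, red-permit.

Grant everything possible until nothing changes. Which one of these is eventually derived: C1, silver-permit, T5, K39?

K39

Holding L15 and red-permit grants silver-pass (A8).
Holding silver-pass and L15 grants K24 (A6).
Holding L15 and K24 grants K36 (A2).
Holding K36 grants C16 (A11).
Holding L15 and C16 grants K39 (A10).
T5 would need C1 and C16 (A3), but C1 is never granted. C1 would need silver-pass and silver-permit (A12), but silver-permit is never granted. silver-permit would need silver-pass, K34, and L15 (A7), but K34 is never granted.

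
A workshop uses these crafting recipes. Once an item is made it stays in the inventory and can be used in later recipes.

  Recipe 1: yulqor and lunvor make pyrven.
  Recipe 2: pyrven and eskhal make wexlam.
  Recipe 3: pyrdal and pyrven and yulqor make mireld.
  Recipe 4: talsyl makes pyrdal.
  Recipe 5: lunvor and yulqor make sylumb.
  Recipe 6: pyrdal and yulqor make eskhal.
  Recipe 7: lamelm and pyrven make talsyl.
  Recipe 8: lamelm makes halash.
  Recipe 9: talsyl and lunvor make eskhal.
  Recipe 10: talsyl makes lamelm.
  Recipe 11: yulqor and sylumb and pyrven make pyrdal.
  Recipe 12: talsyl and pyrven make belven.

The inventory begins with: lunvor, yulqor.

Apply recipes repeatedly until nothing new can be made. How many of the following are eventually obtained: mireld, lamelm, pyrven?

2

yulqor and lunvor → pyrven (Recipe 1).
Using Recipe 5, lunvor and yulqor make sylumb.
yulqor and sylumb and pyrven → pyrdal (Recipe 11).
pyrdal and pyrven and yulqor → mireld (Recipe 3).
mireld: reached.
lamelm would need talsyl (Recipe 10), but talsyl is never obtained.
pyrven: reached.
Reached: mireld and pyrven — 2 of the 3.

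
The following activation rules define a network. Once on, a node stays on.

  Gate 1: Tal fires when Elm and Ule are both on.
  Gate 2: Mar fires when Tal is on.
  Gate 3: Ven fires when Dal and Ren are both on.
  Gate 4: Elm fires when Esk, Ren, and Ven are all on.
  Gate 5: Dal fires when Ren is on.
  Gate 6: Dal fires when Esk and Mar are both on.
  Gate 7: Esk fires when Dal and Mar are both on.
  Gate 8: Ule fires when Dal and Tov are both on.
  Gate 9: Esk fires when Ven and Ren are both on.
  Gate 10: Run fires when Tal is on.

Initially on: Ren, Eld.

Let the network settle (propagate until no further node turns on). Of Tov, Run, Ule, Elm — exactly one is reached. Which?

Elm

Gate 5: Ren on → Dal on.
Gate 3: Dal and Ren on → Ven on.
Ven and Ren are on, so Esk fires (Gate 9).
Esk, Ren, and Ven are on, so Elm fires (Gate 4).
Ule would need Dal and Tov (Gate 8), but Tov never turns on. No rule produces Tov, and it is not given. Run would need Tal (Gate 10), but Tal never turns on.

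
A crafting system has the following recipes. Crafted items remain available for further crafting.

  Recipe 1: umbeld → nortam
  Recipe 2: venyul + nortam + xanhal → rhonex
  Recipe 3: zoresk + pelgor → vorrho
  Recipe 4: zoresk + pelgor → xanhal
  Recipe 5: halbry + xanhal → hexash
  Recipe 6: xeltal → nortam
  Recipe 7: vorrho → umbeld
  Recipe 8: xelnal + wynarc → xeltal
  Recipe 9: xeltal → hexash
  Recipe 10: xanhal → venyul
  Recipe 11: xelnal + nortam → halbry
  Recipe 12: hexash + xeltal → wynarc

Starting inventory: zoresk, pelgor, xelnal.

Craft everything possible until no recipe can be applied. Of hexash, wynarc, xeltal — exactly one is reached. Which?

hexash

zoresk + pelgor → vorrho (Recipe 3).
zoresk + pelgor → xanhal (Recipe 4).
Using Recipe 7, vorrho makes umbeld.
Using Recipe 1, umbeld makes nortam.
Using Recipe 11, xelnal and nortam make halbry.
Using Recipe 5, halbry and xanhal make hexash.
wynarc would need hexash and xeltal (Recipe 12), but xeltal is never obtained. xeltal would need xelnal and wynarc (Recipe 8), but wynarc is never obtained.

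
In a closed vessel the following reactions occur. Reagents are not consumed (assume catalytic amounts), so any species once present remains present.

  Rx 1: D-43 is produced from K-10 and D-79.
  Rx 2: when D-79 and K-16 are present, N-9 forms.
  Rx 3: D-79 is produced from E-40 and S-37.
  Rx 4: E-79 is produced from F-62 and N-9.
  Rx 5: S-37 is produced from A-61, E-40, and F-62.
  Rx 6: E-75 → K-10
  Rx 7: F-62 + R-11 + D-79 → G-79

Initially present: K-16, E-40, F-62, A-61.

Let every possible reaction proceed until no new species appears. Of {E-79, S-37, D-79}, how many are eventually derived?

3

A-61, E-40, and F-62 present → S-37 forms (Rx 5).
E-40 and S-37 present → D-79 forms (Rx 3).
D-79 and K-16 present → N-9 forms (Rx 2).
F-62 and N-9 present → E-79 forms (Rx 4).
E-79: reached.
S-37: reached.
D-79: reached.
All 3 are reached.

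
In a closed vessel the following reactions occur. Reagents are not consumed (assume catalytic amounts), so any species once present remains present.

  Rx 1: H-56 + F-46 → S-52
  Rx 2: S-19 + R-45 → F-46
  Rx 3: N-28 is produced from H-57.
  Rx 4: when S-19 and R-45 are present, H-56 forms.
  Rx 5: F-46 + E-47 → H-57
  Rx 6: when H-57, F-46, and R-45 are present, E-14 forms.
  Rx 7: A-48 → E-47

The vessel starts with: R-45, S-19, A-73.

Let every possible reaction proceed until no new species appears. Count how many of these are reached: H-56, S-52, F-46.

S-19 and R-45 present → F-46 forms (Rx 2).
S-19 and R-45 present → H-56 forms (Rx 4).
H-56 and F-46 present → S-52 forms (Rx 1).
H-56: reached.
S-52: reached.
F-46: reached.
All 3 are reached.

3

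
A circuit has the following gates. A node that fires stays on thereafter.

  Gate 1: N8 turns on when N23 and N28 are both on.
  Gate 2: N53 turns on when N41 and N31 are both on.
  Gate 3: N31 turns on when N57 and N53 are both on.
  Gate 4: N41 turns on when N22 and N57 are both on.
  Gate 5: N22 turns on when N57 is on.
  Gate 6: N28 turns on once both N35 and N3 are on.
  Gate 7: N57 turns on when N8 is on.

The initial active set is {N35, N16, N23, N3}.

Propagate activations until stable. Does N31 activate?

No

N31 would need N57 and N53 (Gate 3), but N53 never turns on.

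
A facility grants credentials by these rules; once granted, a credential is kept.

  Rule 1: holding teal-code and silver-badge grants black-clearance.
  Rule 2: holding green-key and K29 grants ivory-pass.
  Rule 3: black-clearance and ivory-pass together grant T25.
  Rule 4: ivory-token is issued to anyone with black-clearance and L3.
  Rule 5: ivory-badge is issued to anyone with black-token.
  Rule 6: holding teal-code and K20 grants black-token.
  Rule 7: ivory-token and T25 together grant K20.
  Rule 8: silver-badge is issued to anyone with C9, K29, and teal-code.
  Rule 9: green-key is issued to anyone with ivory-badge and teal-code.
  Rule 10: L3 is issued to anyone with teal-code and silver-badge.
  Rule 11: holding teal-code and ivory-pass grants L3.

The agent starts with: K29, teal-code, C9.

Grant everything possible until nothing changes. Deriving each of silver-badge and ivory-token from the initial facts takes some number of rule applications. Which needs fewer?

silver-badge: Holding C9, K29, and teal-code grants silver-badge (Rule 8). [1 rule application]
ivory-token: Holding C9, K29, and teal-code grants silver-badge (Rule 8). Holding teal-code and silver-badge grants black-clearance (Rule 1). Holding teal-code and silver-badge grants L3 (Rule 10). Holding black-clearance and L3 grants ivory-token (Rule 4). [4 rule applications]
silver-badge needs fewer.

silver-badge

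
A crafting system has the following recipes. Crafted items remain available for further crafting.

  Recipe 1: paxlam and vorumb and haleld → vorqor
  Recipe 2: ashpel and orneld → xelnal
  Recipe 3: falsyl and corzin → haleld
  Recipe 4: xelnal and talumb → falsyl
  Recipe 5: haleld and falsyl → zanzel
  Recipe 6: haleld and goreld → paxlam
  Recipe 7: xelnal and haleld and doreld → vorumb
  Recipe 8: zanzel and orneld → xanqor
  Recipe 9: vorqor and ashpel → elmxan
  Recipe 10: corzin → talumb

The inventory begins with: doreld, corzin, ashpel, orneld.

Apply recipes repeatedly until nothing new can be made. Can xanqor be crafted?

Yes

Using Recipe 2, ashpel and orneld make xelnal.
corzin → talumb (Recipe 10).
xelnal and talumb → falsyl (Recipe 4).
falsyl and corzin → haleld (Recipe 3).
Using Recipe 5, haleld and falsyl make zanzel.
Using Recipe 8, zanzel and orneld make xanqor.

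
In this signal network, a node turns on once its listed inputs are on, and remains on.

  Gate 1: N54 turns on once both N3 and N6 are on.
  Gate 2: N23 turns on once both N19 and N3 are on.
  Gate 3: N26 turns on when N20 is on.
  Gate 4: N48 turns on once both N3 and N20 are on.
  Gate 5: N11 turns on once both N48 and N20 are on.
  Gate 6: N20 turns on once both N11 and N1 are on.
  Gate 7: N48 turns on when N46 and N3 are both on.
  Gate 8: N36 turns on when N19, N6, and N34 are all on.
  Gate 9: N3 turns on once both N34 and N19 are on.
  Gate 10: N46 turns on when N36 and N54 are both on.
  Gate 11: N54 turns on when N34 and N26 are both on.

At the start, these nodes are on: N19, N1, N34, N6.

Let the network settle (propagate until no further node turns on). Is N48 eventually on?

Yes

N34 and N19 are on, so N3 turns on (Gate 9).
Gate 8: N19, N6, and N34 on → N36 on.
Gate 1: N3 and N6 on → N54 on.
Gate 10: N36 and N54 on → N46 on.
Gate 7: N46 and N3 on → N48 on.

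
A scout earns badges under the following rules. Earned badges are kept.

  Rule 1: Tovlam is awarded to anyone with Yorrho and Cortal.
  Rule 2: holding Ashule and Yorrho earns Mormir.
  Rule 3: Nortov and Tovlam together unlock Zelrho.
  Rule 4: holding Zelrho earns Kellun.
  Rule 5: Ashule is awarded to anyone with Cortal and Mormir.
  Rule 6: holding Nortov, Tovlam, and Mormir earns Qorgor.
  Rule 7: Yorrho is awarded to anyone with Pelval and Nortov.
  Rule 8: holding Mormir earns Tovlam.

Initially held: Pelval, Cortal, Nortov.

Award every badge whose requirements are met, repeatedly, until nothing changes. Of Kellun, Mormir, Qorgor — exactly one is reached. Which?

Kellun

With Pelval and Nortov, Yorrho is earned (Rule 7).
With Yorrho and Cortal, Tovlam is earned (Rule 1).
With Nortov and Tovlam, Zelrho is earned (Rule 3).
With Zelrho, Kellun is earned (Rule 4).
Mormir would need Ashule and Yorrho (Rule 2), but Ashule is never earned. Qorgor would need Nortov, Tovlam, and Mormir (Rule 6), but Mormir is never earned.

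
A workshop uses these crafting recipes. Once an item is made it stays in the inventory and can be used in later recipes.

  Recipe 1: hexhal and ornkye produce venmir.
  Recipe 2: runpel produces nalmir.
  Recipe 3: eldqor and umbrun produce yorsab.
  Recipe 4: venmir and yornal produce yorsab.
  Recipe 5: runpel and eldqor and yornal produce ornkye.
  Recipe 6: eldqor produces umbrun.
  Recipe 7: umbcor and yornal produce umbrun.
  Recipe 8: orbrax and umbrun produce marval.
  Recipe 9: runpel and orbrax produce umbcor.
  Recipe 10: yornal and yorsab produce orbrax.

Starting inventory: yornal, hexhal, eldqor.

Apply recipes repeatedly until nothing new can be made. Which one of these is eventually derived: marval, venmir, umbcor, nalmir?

eldqor → umbrun (Recipe 6).
Using Recipe 3, eldqor and umbrun make yorsab.
yornal and yorsab → orbrax (Recipe 10).
orbrax and umbrun → marval (Recipe 8).
nalmir would need runpel (Recipe 2), but runpel is never obtained. umbcor would need runpel and orbrax (Recipe 9), but runpel is never obtained. venmir would need hexhal and ornkye (Recipe 1), but ornkye is never obtained.

marval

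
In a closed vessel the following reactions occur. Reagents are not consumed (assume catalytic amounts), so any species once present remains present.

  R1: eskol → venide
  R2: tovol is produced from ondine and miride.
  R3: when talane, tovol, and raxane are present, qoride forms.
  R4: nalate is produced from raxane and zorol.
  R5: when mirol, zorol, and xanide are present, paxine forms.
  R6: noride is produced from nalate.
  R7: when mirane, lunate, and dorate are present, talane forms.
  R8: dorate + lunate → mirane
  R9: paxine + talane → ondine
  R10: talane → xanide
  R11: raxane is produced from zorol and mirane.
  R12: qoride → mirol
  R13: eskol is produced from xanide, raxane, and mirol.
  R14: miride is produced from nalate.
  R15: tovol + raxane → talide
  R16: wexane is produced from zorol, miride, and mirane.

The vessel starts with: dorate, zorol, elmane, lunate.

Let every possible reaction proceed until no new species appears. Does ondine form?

ondine would need paxine and talane (R9), but paxine never forms.

No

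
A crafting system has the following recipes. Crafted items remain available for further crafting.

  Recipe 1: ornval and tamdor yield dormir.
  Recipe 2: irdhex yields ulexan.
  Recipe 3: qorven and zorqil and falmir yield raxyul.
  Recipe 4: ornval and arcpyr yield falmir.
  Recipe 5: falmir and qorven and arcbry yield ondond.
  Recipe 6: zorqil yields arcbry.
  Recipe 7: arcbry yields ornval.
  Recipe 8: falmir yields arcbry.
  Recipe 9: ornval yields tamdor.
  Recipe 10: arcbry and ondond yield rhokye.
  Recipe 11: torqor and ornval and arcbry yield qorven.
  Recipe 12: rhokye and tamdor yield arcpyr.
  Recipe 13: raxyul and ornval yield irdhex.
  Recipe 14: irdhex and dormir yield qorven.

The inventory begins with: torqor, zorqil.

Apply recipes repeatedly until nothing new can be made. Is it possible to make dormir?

Using Recipe 6, zorqil makes arcbry.
Using Recipe 7, arcbry makes ornval.
ornval → tamdor (Recipe 9).
Using Recipe 1, ornval and tamdor make dormir.

Yes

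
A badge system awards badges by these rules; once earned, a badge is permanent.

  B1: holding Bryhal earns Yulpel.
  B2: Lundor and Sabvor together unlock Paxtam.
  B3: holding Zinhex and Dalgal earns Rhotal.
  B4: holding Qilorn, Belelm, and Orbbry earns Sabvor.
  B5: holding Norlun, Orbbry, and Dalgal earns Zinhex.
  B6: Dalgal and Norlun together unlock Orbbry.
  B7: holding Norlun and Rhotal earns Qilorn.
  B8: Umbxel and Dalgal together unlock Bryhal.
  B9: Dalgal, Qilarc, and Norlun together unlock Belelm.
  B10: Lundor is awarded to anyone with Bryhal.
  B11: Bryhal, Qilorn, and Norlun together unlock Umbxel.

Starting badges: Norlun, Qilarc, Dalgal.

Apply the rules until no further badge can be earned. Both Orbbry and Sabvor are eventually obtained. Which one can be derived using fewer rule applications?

Orbbry: With Dalgal and Norlun, Orbbry is earned (B6). [1 rule application]
Sabvor: With Dalgal, Qilarc, and Norlun, Belelm is earned (B9). With Dalgal and Norlun, Orbbry is earned (B6). With Norlun, Orbbry, and Dalgal, Zinhex is earned (B5). With Zinhex and Dalgal, Rhotal is earned (B3). With Norlun and Rhotal, Qilorn is earned (B7). With Qilorn, Belelm, and Orbbry, Sabvor is earned (B4). [6 rule applications]
Orbbry needs fewer.

Orbbry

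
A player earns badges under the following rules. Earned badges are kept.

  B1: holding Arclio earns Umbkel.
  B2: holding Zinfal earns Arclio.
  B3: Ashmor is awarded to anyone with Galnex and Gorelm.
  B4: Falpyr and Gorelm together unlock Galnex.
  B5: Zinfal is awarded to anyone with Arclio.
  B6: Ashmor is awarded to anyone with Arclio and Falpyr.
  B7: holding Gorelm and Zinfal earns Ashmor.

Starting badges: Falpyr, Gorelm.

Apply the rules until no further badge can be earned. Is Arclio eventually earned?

No

Arclio would need Zinfal (B2), but Zinfal is never earned.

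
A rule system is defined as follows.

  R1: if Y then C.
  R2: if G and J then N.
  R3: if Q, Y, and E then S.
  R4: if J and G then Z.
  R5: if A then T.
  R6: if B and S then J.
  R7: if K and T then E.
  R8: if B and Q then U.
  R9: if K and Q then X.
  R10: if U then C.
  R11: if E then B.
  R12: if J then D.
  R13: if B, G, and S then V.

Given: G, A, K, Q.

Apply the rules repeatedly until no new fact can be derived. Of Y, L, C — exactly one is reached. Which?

A holds, so T follows (R5).
K and T hold, so E follows (R7).
E holds, so B follows (R11).
B and Q hold, so U follows (R8).
From U, R10 gives C.
No rule produces L, and it is not given. No rule produces Y, and it is not given.

C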